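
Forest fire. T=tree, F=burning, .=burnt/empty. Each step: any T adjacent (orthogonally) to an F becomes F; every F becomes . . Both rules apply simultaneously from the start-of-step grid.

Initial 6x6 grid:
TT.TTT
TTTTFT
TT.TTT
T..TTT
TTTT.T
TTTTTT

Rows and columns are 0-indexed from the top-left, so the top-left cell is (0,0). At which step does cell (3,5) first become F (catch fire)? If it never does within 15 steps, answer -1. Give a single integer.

Step 1: cell (3,5)='T' (+4 fires, +1 burnt)
Step 2: cell (3,5)='T' (+6 fires, +4 burnt)
Step 3: cell (3,5)='F' (+3 fires, +6 burnt)
  -> target ignites at step 3
Step 4: cell (3,5)='.' (+5 fires, +3 burnt)
Step 5: cell (3,5)='.' (+5 fires, +5 burnt)
Step 6: cell (3,5)='.' (+4 fires, +5 burnt)
Step 7: cell (3,5)='.' (+2 fires, +4 burnt)
Step 8: cell (3,5)='.' (+1 fires, +2 burnt)
Step 9: cell (3,5)='.' (+0 fires, +1 burnt)
  fire out at step 9

3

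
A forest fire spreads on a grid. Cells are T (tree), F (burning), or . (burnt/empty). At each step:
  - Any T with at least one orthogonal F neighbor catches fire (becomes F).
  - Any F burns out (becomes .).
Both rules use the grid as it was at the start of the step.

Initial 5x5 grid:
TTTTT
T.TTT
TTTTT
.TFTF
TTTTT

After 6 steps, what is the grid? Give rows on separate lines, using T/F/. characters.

Step 1: 6 trees catch fire, 2 burn out
  TTTTT
  T.TTT
  TTFTF
  .F.F.
  TTFTF
Step 2: 6 trees catch fire, 6 burn out
  TTTTT
  T.FTF
  TF.F.
  .....
  TF.F.
Step 3: 5 trees catch fire, 6 burn out
  TTFTF
  T..F.
  F....
  .....
  F....
Step 4: 3 trees catch fire, 5 burn out
  TF.F.
  F....
  .....
  .....
  .....
Step 5: 1 trees catch fire, 3 burn out
  F....
  .....
  .....
  .....
  .....
Step 6: 0 trees catch fire, 1 burn out
  .....
  .....
  .....
  .....
  .....

.....
.....
.....
.....
.....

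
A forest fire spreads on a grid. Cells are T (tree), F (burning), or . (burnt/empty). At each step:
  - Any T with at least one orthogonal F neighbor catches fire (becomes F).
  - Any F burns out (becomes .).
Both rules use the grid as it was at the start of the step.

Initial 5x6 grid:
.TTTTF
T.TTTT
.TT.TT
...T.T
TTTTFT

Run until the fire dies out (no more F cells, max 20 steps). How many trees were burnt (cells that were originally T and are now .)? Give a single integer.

Answer: 19

Derivation:
Step 1: +4 fires, +2 burnt (F count now 4)
Step 2: +6 fires, +4 burnt (F count now 6)
Step 3: +4 fires, +6 burnt (F count now 4)
Step 4: +3 fires, +4 burnt (F count now 3)
Step 5: +1 fires, +3 burnt (F count now 1)
Step 6: +1 fires, +1 burnt (F count now 1)
Step 7: +0 fires, +1 burnt (F count now 0)
Fire out after step 7
Initially T: 20, now '.': 29
Total burnt (originally-T cells now '.'): 19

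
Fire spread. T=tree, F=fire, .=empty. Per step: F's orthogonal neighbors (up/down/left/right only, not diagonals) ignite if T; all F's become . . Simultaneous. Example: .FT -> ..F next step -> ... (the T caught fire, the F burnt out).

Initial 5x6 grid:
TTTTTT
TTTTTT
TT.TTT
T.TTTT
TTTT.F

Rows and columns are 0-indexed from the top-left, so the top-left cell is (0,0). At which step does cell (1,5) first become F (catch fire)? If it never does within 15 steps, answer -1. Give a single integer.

Step 1: cell (1,5)='T' (+1 fires, +1 burnt)
Step 2: cell (1,5)='T' (+2 fires, +1 burnt)
Step 3: cell (1,5)='F' (+3 fires, +2 burnt)
  -> target ignites at step 3
Step 4: cell (1,5)='.' (+5 fires, +3 burnt)
Step 5: cell (1,5)='.' (+3 fires, +5 burnt)
Step 6: cell (1,5)='.' (+3 fires, +3 burnt)
Step 7: cell (1,5)='.' (+3 fires, +3 burnt)
Step 8: cell (1,5)='.' (+4 fires, +3 burnt)
Step 9: cell (1,5)='.' (+2 fires, +4 burnt)
Step 10: cell (1,5)='.' (+0 fires, +2 burnt)
  fire out at step 10

3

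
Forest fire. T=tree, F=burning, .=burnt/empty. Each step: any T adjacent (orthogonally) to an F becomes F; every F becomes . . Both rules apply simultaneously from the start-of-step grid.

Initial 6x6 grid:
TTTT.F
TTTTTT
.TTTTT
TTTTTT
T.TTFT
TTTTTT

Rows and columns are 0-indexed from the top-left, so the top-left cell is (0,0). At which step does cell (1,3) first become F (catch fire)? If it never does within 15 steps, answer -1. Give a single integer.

Step 1: cell (1,3)='T' (+5 fires, +2 burnt)
Step 2: cell (1,3)='T' (+8 fires, +5 burnt)
Step 3: cell (1,3)='F' (+4 fires, +8 burnt)
  -> target ignites at step 3
Step 4: cell (1,3)='.' (+5 fires, +4 burnt)
Step 5: cell (1,3)='.' (+5 fires, +5 burnt)
Step 6: cell (1,3)='.' (+3 fires, +5 burnt)
Step 7: cell (1,3)='.' (+1 fires, +3 burnt)
Step 8: cell (1,3)='.' (+0 fires, +1 burnt)
  fire out at step 8

3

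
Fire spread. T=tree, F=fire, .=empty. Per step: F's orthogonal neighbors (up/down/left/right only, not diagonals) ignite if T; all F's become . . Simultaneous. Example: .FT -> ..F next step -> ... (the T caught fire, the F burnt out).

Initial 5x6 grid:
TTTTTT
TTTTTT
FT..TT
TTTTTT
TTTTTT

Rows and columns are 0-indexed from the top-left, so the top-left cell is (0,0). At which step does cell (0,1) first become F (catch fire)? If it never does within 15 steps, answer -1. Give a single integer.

Step 1: cell (0,1)='T' (+3 fires, +1 burnt)
Step 2: cell (0,1)='T' (+4 fires, +3 burnt)
Step 3: cell (0,1)='F' (+4 fires, +4 burnt)
  -> target ignites at step 3
Step 4: cell (0,1)='.' (+4 fires, +4 burnt)
Step 5: cell (0,1)='.' (+4 fires, +4 burnt)
Step 6: cell (0,1)='.' (+5 fires, +4 burnt)
Step 7: cell (0,1)='.' (+3 fires, +5 burnt)
Step 8: cell (0,1)='.' (+0 fires, +3 burnt)
  fire out at step 8

3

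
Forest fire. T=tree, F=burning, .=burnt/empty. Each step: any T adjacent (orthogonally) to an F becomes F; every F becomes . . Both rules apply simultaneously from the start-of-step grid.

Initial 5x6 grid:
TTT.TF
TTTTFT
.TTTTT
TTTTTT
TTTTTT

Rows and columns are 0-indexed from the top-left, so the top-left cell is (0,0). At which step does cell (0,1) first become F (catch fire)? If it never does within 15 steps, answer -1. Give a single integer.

Step 1: cell (0,1)='T' (+4 fires, +2 burnt)
Step 2: cell (0,1)='T' (+4 fires, +4 burnt)
Step 3: cell (0,1)='T' (+6 fires, +4 burnt)
Step 4: cell (0,1)='F' (+6 fires, +6 burnt)
  -> target ignites at step 4
Step 5: cell (0,1)='.' (+3 fires, +6 burnt)
Step 6: cell (0,1)='.' (+2 fires, +3 burnt)
Step 7: cell (0,1)='.' (+1 fires, +2 burnt)
Step 8: cell (0,1)='.' (+0 fires, +1 burnt)
  fire out at step 8

4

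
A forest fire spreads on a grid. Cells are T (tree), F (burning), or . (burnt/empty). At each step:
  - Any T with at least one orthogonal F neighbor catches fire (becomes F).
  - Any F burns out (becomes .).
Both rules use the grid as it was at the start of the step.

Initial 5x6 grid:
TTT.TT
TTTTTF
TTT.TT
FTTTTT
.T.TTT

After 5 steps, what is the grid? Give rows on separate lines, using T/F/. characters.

Step 1: 5 trees catch fire, 2 burn out
  TTT.TF
  TTTTF.
  FTT.TF
  .FTTTT
  .T.TTT
Step 2: 8 trees catch fire, 5 burn out
  TTT.F.
  FTTF..
  .FT.F.
  ..FTTF
  .F.TTT
Step 3: 7 trees catch fire, 8 burn out
  FTT...
  .FF...
  ..F...
  ...FF.
  ...TTF
Step 4: 4 trees catch fire, 7 burn out
  .FF...
  ......
  ......
  ......
  ...FF.
Step 5: 0 trees catch fire, 4 burn out
  ......
  ......
  ......
  ......
  ......

......
......
......
......
......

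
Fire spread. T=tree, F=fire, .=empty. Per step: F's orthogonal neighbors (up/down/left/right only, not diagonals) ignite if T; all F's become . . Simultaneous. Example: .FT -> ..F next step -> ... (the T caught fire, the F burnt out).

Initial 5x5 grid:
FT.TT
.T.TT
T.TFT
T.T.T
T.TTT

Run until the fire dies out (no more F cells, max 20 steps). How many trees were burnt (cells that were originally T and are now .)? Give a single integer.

Step 1: +4 fires, +2 burnt (F count now 4)
Step 2: +5 fires, +4 burnt (F count now 5)
Step 3: +3 fires, +5 burnt (F count now 3)
Step 4: +1 fires, +3 burnt (F count now 1)
Step 5: +0 fires, +1 burnt (F count now 0)
Fire out after step 5
Initially T: 16, now '.': 22
Total burnt (originally-T cells now '.'): 13

Answer: 13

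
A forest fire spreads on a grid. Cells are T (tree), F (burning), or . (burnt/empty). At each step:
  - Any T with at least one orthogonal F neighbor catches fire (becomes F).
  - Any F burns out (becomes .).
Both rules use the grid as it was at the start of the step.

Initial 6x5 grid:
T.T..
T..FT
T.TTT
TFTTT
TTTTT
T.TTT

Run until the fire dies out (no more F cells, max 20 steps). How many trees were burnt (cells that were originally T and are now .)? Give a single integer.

Answer: 20

Derivation:
Step 1: +5 fires, +2 burnt (F count now 5)
Step 2: +6 fires, +5 burnt (F count now 6)
Step 3: +5 fires, +6 burnt (F count now 5)
Step 4: +3 fires, +5 burnt (F count now 3)
Step 5: +1 fires, +3 burnt (F count now 1)
Step 6: +0 fires, +1 burnt (F count now 0)
Fire out after step 6
Initially T: 21, now '.': 29
Total burnt (originally-T cells now '.'): 20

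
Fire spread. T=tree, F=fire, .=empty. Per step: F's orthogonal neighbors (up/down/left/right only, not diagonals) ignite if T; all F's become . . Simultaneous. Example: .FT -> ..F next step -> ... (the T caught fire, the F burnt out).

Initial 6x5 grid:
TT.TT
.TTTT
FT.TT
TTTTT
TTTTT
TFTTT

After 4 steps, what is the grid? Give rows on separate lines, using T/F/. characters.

Step 1: 5 trees catch fire, 2 burn out
  TT.TT
  .TTTT
  .F.TT
  FTTTT
  TFTTT
  F.FTT
Step 2: 5 trees catch fire, 5 burn out
  TT.TT
  .FTTT
  ...TT
  .FTTT
  F.FTT
  ...FT
Step 3: 5 trees catch fire, 5 burn out
  TF.TT
  ..FTT
  ...TT
  ..FTT
  ...FT
  ....F
Step 4: 4 trees catch fire, 5 burn out
  F..TT
  ...FT
  ...TT
  ...FT
  ....F
  .....

F..TT
...FT
...TT
...FT
....F
.....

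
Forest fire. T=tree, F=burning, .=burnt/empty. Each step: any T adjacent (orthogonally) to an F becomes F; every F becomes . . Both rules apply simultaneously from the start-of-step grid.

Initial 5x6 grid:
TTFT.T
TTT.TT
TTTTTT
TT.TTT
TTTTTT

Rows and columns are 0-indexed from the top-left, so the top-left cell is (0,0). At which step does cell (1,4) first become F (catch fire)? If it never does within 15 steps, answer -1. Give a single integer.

Step 1: cell (1,4)='T' (+3 fires, +1 burnt)
Step 2: cell (1,4)='T' (+3 fires, +3 burnt)
Step 3: cell (1,4)='T' (+3 fires, +3 burnt)
Step 4: cell (1,4)='T' (+4 fires, +3 burnt)
Step 5: cell (1,4)='F' (+6 fires, +4 burnt)
  -> target ignites at step 5
Step 6: cell (1,4)='.' (+5 fires, +6 burnt)
Step 7: cell (1,4)='.' (+2 fires, +5 burnt)
Step 8: cell (1,4)='.' (+0 fires, +2 burnt)
  fire out at step 8

5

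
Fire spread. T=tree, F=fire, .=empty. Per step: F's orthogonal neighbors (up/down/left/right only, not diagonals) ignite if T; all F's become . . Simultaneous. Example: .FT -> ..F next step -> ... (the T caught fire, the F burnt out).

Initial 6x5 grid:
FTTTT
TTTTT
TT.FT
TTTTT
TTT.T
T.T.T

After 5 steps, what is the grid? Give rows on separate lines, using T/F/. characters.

Step 1: 5 trees catch fire, 2 burn out
  .FTTT
  FTTFT
  TT..F
  TTTFT
  TTT.T
  T.T.T
Step 2: 8 trees catch fire, 5 burn out
  ..FFT
  .FF.F
  FT...
  TTF.F
  TTT.T
  T.T.T
Step 3: 6 trees catch fire, 8 burn out
  ....F
  .....
  .F...
  FF...
  TTF.F
  T.T.T
Step 4: 4 trees catch fire, 6 burn out
  .....
  .....
  .....
  .....
  FF...
  T.F.F
Step 5: 1 trees catch fire, 4 burn out
  .....
  .....
  .....
  .....
  .....
  F....

.....
.....
.....
.....
.....
F....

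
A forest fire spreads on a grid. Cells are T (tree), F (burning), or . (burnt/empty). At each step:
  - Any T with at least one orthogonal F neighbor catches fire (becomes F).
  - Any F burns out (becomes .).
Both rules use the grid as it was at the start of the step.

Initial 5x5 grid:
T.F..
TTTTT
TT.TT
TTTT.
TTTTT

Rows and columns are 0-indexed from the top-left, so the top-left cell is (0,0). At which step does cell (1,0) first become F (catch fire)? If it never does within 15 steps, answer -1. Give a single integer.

Step 1: cell (1,0)='T' (+1 fires, +1 burnt)
Step 2: cell (1,0)='T' (+2 fires, +1 burnt)
Step 3: cell (1,0)='F' (+4 fires, +2 burnt)
  -> target ignites at step 3
Step 4: cell (1,0)='.' (+5 fires, +4 burnt)
Step 5: cell (1,0)='.' (+4 fires, +5 burnt)
Step 6: cell (1,0)='.' (+3 fires, +4 burnt)
Step 7: cell (1,0)='.' (+0 fires, +3 burnt)
  fire out at step 7

3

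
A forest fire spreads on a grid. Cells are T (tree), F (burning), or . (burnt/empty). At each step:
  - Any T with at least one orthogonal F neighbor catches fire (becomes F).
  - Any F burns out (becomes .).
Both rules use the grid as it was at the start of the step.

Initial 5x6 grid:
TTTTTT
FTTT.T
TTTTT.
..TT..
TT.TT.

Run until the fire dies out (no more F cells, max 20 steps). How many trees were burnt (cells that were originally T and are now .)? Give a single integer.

Step 1: +3 fires, +1 burnt (F count now 3)
Step 2: +3 fires, +3 burnt (F count now 3)
Step 3: +3 fires, +3 burnt (F count now 3)
Step 4: +3 fires, +3 burnt (F count now 3)
Step 5: +3 fires, +3 burnt (F count now 3)
Step 6: +2 fires, +3 burnt (F count now 2)
Step 7: +2 fires, +2 burnt (F count now 2)
Step 8: +0 fires, +2 burnt (F count now 0)
Fire out after step 8
Initially T: 21, now '.': 28
Total burnt (originally-T cells now '.'): 19

Answer: 19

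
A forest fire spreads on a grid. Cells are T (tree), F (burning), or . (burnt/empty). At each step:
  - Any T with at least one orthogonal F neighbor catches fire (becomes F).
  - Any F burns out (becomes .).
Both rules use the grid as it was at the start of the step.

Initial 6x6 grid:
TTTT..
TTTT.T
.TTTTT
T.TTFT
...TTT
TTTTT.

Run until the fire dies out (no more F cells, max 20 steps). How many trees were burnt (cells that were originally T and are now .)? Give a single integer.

Step 1: +4 fires, +1 burnt (F count now 4)
Step 2: +6 fires, +4 burnt (F count now 6)
Step 3: +4 fires, +6 burnt (F count now 4)
Step 4: +4 fires, +4 burnt (F count now 4)
Step 5: +3 fires, +4 burnt (F count now 3)
Step 6: +3 fires, +3 burnt (F count now 3)
Step 7: +1 fires, +3 burnt (F count now 1)
Step 8: +0 fires, +1 burnt (F count now 0)
Fire out after step 8
Initially T: 26, now '.': 35
Total burnt (originally-T cells now '.'): 25

Answer: 25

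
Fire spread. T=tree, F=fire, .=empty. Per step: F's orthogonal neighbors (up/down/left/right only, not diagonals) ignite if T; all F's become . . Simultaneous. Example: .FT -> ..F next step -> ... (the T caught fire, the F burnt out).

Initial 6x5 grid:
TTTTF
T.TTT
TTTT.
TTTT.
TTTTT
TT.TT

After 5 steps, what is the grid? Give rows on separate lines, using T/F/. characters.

Step 1: 2 trees catch fire, 1 burn out
  TTTF.
  T.TTF
  TTTT.
  TTTT.
  TTTTT
  TT.TT
Step 2: 2 trees catch fire, 2 burn out
  TTF..
  T.TF.
  TTTT.
  TTTT.
  TTTTT
  TT.TT
Step 3: 3 trees catch fire, 2 burn out
  TF...
  T.F..
  TTTF.
  TTTT.
  TTTTT
  TT.TT
Step 4: 3 trees catch fire, 3 burn out
  F....
  T....
  TTF..
  TTTF.
  TTTTT
  TT.TT
Step 5: 4 trees catch fire, 3 burn out
  .....
  F....
  TF...
  TTF..
  TTTFT
  TT.TT

.....
F....
TF...
TTF..
TTTFT
TT.TT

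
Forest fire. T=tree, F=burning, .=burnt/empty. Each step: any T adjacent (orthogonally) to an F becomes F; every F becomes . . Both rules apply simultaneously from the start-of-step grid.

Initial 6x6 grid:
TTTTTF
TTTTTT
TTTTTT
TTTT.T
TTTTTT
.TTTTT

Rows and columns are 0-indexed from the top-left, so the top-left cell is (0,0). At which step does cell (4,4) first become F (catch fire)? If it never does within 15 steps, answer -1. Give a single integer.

Step 1: cell (4,4)='T' (+2 fires, +1 burnt)
Step 2: cell (4,4)='T' (+3 fires, +2 burnt)
Step 3: cell (4,4)='T' (+4 fires, +3 burnt)
Step 4: cell (4,4)='T' (+4 fires, +4 burnt)
Step 5: cell (4,4)='F' (+6 fires, +4 burnt)
  -> target ignites at step 5
Step 6: cell (4,4)='.' (+5 fires, +6 burnt)
Step 7: cell (4,4)='.' (+4 fires, +5 burnt)
Step 8: cell (4,4)='.' (+3 fires, +4 burnt)
Step 9: cell (4,4)='.' (+2 fires, +3 burnt)
Step 10: cell (4,4)='.' (+0 fires, +2 burnt)
  fire out at step 10

5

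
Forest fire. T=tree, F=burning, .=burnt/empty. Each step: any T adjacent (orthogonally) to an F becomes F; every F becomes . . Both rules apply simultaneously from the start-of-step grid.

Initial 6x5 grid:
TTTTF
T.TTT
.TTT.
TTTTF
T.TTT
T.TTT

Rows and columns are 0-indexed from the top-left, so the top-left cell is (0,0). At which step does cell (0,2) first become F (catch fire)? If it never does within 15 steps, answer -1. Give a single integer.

Step 1: cell (0,2)='T' (+4 fires, +2 burnt)
Step 2: cell (0,2)='F' (+6 fires, +4 burnt)
  -> target ignites at step 2
Step 3: cell (0,2)='.' (+6 fires, +6 burnt)
Step 4: cell (0,2)='.' (+4 fires, +6 burnt)
Step 5: cell (0,2)='.' (+2 fires, +4 burnt)
Step 6: cell (0,2)='.' (+1 fires, +2 burnt)
Step 7: cell (0,2)='.' (+0 fires, +1 burnt)
  fire out at step 7

2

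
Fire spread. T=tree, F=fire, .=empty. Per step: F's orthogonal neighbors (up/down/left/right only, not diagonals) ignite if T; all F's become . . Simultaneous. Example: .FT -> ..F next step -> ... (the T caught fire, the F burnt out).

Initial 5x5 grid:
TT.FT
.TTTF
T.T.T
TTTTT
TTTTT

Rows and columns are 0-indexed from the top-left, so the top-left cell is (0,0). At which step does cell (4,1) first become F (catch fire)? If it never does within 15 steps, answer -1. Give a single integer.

Step 1: cell (4,1)='T' (+3 fires, +2 burnt)
Step 2: cell (4,1)='T' (+2 fires, +3 burnt)
Step 3: cell (4,1)='T' (+4 fires, +2 burnt)
Step 4: cell (4,1)='T' (+3 fires, +4 burnt)
Step 5: cell (4,1)='T' (+3 fires, +3 burnt)
Step 6: cell (4,1)='F' (+2 fires, +3 burnt)
  -> target ignites at step 6
Step 7: cell (4,1)='.' (+2 fires, +2 burnt)
Step 8: cell (4,1)='.' (+0 fires, +2 burnt)
  fire out at step 8

6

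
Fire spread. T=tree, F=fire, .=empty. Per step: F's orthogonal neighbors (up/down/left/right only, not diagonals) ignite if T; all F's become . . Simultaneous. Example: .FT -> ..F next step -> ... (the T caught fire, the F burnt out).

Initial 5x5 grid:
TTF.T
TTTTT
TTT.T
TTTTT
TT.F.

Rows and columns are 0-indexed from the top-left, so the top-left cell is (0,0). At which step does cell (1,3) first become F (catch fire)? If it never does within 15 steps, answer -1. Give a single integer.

Step 1: cell (1,3)='T' (+3 fires, +2 burnt)
Step 2: cell (1,3)='F' (+6 fires, +3 burnt)
  -> target ignites at step 2
Step 3: cell (1,3)='.' (+5 fires, +6 burnt)
Step 4: cell (1,3)='.' (+4 fires, +5 burnt)
Step 5: cell (1,3)='.' (+1 fires, +4 burnt)
Step 6: cell (1,3)='.' (+0 fires, +1 burnt)
  fire out at step 6

2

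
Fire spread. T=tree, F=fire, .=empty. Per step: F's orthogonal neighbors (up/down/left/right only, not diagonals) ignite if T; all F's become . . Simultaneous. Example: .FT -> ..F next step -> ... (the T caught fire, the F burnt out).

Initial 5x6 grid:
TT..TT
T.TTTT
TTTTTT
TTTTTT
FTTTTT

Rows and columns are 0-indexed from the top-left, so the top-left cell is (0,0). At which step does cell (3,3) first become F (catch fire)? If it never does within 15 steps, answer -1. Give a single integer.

Step 1: cell (3,3)='T' (+2 fires, +1 burnt)
Step 2: cell (3,3)='T' (+3 fires, +2 burnt)
Step 3: cell (3,3)='T' (+4 fires, +3 burnt)
Step 4: cell (3,3)='F' (+4 fires, +4 burnt)
  -> target ignites at step 4
Step 5: cell (3,3)='.' (+5 fires, +4 burnt)
Step 6: cell (3,3)='.' (+3 fires, +5 burnt)
Step 7: cell (3,3)='.' (+2 fires, +3 burnt)
Step 8: cell (3,3)='.' (+2 fires, +2 burnt)
Step 9: cell (3,3)='.' (+1 fires, +2 burnt)
Step 10: cell (3,3)='.' (+0 fires, +1 burnt)
  fire out at step 10

4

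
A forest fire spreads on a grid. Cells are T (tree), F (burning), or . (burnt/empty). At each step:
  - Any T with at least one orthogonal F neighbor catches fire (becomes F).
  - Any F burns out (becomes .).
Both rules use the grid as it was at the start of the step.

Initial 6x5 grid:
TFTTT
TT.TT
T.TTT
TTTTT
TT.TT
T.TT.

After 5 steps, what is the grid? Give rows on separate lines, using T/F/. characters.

Step 1: 3 trees catch fire, 1 burn out
  F.FTT
  TF.TT
  T.TTT
  TTTTT
  TT.TT
  T.TT.
Step 2: 2 trees catch fire, 3 burn out
  ...FT
  F..TT
  T.TTT
  TTTTT
  TT.TT
  T.TT.
Step 3: 3 trees catch fire, 2 burn out
  ....F
  ...FT
  F.TTT
  TTTTT
  TT.TT
  T.TT.
Step 4: 3 trees catch fire, 3 burn out
  .....
  ....F
  ..TFT
  FTTTT
  TT.TT
  T.TT.
Step 5: 5 trees catch fire, 3 burn out
  .....
  .....
  ..F.F
  .FTFT
  FT.TT
  T.TT.

.....
.....
..F.F
.FTFT
FT.TT
T.TT.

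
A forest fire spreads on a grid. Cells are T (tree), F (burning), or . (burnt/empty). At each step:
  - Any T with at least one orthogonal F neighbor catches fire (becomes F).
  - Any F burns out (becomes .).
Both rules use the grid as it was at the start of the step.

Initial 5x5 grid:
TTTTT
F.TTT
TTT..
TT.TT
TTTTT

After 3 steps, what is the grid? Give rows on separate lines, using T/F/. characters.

Step 1: 2 trees catch fire, 1 burn out
  FTTTT
  ..TTT
  FTT..
  TT.TT
  TTTTT
Step 2: 3 trees catch fire, 2 burn out
  .FTTT
  ..TTT
  .FT..
  FT.TT
  TTTTT
Step 3: 4 trees catch fire, 3 burn out
  ..FTT
  ..TTT
  ..F..
  .F.TT
  FTTTT

..FTT
..TTT
..F..
.F.TT
FTTTT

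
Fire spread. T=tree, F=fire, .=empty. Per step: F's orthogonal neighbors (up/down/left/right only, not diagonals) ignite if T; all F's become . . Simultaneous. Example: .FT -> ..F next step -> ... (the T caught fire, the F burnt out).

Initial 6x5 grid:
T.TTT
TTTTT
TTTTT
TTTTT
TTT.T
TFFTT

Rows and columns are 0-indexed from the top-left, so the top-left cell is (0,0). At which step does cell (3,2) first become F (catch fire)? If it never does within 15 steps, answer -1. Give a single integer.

Step 1: cell (3,2)='T' (+4 fires, +2 burnt)
Step 2: cell (3,2)='F' (+4 fires, +4 burnt)
  -> target ignites at step 2
Step 3: cell (3,2)='.' (+5 fires, +4 burnt)
Step 4: cell (3,2)='.' (+5 fires, +5 burnt)
Step 5: cell (3,2)='.' (+4 fires, +5 burnt)
Step 6: cell (3,2)='.' (+3 fires, +4 burnt)
Step 7: cell (3,2)='.' (+1 fires, +3 burnt)
Step 8: cell (3,2)='.' (+0 fires, +1 burnt)
  fire out at step 8

2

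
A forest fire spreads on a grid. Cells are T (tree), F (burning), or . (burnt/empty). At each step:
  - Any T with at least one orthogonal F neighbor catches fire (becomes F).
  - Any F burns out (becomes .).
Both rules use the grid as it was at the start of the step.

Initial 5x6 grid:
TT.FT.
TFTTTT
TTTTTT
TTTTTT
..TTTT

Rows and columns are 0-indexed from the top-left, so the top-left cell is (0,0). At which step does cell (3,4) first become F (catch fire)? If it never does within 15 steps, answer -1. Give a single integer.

Step 1: cell (3,4)='T' (+6 fires, +2 burnt)
Step 2: cell (3,4)='T' (+6 fires, +6 burnt)
Step 3: cell (3,4)='T' (+5 fires, +6 burnt)
Step 4: cell (3,4)='F' (+4 fires, +5 burnt)
  -> target ignites at step 4
Step 5: cell (3,4)='.' (+2 fires, +4 burnt)
Step 6: cell (3,4)='.' (+1 fires, +2 burnt)
Step 7: cell (3,4)='.' (+0 fires, +1 burnt)
  fire out at step 7

4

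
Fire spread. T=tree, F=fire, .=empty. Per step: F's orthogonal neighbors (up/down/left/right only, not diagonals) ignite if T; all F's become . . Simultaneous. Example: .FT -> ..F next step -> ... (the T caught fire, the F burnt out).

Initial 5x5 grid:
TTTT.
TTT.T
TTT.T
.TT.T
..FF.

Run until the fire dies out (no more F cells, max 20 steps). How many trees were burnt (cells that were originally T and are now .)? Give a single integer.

Answer: 12

Derivation:
Step 1: +1 fires, +2 burnt (F count now 1)
Step 2: +2 fires, +1 burnt (F count now 2)
Step 3: +2 fires, +2 burnt (F count now 2)
Step 4: +3 fires, +2 burnt (F count now 3)
Step 5: +3 fires, +3 burnt (F count now 3)
Step 6: +1 fires, +3 burnt (F count now 1)
Step 7: +0 fires, +1 burnt (F count now 0)
Fire out after step 7
Initially T: 15, now '.': 22
Total burnt (originally-T cells now '.'): 12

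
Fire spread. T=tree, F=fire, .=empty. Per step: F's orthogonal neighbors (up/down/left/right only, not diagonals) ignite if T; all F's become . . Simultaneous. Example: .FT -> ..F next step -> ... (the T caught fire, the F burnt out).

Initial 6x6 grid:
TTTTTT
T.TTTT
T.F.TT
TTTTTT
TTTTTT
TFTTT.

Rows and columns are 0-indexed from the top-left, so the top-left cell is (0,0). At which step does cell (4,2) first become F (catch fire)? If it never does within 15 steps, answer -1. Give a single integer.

Step 1: cell (4,2)='T' (+5 fires, +2 burnt)
Step 2: cell (4,2)='F' (+7 fires, +5 burnt)
  -> target ignites at step 2
Step 3: cell (4,2)='.' (+7 fires, +7 burnt)
Step 4: cell (4,2)='.' (+7 fires, +7 burnt)
Step 5: cell (4,2)='.' (+4 fires, +7 burnt)
Step 6: cell (4,2)='.' (+0 fires, +4 burnt)
  fire out at step 6

2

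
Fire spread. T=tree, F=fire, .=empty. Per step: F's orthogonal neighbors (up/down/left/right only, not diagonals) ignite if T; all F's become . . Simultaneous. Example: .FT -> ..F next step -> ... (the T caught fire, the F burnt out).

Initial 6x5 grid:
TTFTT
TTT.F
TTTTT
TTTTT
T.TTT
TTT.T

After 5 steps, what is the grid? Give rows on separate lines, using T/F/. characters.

Step 1: 5 trees catch fire, 2 burn out
  TF.FF
  TTF..
  TTTTF
  TTTTT
  T.TTT
  TTT.T
Step 2: 5 trees catch fire, 5 burn out
  F....
  TF...
  TTFF.
  TTTTF
  T.TTT
  TTT.T
Step 3: 5 trees catch fire, 5 burn out
  .....
  F....
  TF...
  TTFF.
  T.TTF
  TTT.T
Step 4: 5 trees catch fire, 5 burn out
  .....
  .....
  F....
  TF...
  T.FF.
  TTT.F
Step 5: 2 trees catch fire, 5 burn out
  .....
  .....
  .....
  F....
  T....
  TTF..

.....
.....
.....
F....
T....
TTF..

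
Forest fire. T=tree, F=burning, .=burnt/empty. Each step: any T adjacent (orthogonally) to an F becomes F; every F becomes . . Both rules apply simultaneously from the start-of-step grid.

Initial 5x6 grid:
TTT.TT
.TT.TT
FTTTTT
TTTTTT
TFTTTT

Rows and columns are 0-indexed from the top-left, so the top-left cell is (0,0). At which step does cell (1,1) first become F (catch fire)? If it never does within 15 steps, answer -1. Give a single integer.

Step 1: cell (1,1)='T' (+5 fires, +2 burnt)
Step 2: cell (1,1)='F' (+4 fires, +5 burnt)
  -> target ignites at step 2
Step 3: cell (1,1)='.' (+5 fires, +4 burnt)
Step 4: cell (1,1)='.' (+5 fires, +5 burnt)
Step 5: cell (1,1)='.' (+3 fires, +5 burnt)
Step 6: cell (1,1)='.' (+2 fires, +3 burnt)
Step 7: cell (1,1)='.' (+1 fires, +2 burnt)
Step 8: cell (1,1)='.' (+0 fires, +1 burnt)
  fire out at step 8

2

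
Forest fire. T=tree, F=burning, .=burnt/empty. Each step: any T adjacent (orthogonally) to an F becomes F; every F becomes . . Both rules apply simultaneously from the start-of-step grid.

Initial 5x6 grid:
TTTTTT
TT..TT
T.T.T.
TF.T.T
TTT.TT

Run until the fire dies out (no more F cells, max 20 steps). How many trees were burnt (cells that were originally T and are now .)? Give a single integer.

Step 1: +2 fires, +1 burnt (F count now 2)
Step 2: +3 fires, +2 burnt (F count now 3)
Step 3: +1 fires, +3 burnt (F count now 1)
Step 4: +2 fires, +1 burnt (F count now 2)
Step 5: +1 fires, +2 burnt (F count now 1)
Step 6: +1 fires, +1 burnt (F count now 1)
Step 7: +1 fires, +1 burnt (F count now 1)
Step 8: +1 fires, +1 burnt (F count now 1)
Step 9: +2 fires, +1 burnt (F count now 2)
Step 10: +2 fires, +2 burnt (F count now 2)
Step 11: +0 fires, +2 burnt (F count now 0)
Fire out after step 11
Initially T: 21, now '.': 25
Total burnt (originally-T cells now '.'): 16

Answer: 16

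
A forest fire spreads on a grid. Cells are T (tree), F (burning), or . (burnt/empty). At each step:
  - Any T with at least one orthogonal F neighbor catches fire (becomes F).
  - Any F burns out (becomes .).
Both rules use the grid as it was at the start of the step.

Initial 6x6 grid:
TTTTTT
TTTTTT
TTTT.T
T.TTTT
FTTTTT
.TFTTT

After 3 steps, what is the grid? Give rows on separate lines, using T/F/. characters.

Step 1: 5 trees catch fire, 2 burn out
  TTTTTT
  TTTTTT
  TTTT.T
  F.TTTT
  .FFTTT
  .F.FTT
Step 2: 4 trees catch fire, 5 burn out
  TTTTTT
  TTTTTT
  FTTT.T
  ..FTTT
  ...FTT
  ....FT
Step 3: 6 trees catch fire, 4 burn out
  TTTTTT
  FTTTTT
  .FFT.T
  ...FTT
  ....FT
  .....F

TTTTTT
FTTTTT
.FFT.T
...FTT
....FT
.....F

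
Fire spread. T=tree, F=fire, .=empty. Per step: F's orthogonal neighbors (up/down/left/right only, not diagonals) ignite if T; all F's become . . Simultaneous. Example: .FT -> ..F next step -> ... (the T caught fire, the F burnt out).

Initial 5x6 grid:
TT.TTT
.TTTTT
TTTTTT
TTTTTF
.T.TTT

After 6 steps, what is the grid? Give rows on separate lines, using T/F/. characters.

Step 1: 3 trees catch fire, 1 burn out
  TT.TTT
  .TTTTT
  TTTTTF
  TTTTF.
  .T.TTF
Step 2: 4 trees catch fire, 3 burn out
  TT.TTT
  .TTTTF
  TTTTF.
  TTTF..
  .T.TF.
Step 3: 5 trees catch fire, 4 burn out
  TT.TTF
  .TTTF.
  TTTF..
  TTF...
  .T.F..
Step 4: 4 trees catch fire, 5 burn out
  TT.TF.
  .TTF..
  TTF...
  TF....
  .T....
Step 5: 5 trees catch fire, 4 burn out
  TT.F..
  .TF...
  TF....
  F.....
  .F....
Step 6: 2 trees catch fire, 5 burn out
  TT....
  .F....
  F.....
  ......
  ......

TT....
.F....
F.....
......
......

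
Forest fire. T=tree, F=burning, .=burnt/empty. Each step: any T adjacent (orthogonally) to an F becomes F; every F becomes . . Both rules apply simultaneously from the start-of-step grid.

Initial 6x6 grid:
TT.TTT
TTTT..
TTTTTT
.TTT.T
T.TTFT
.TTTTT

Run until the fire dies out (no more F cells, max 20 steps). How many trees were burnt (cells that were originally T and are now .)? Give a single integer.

Answer: 27

Derivation:
Step 1: +3 fires, +1 burnt (F count now 3)
Step 2: +5 fires, +3 burnt (F count now 5)
Step 3: +4 fires, +5 burnt (F count now 4)
Step 4: +5 fires, +4 burnt (F count now 5)
Step 5: +3 fires, +5 burnt (F count now 3)
Step 6: +3 fires, +3 burnt (F count now 3)
Step 7: +3 fires, +3 burnt (F count now 3)
Step 8: +1 fires, +3 burnt (F count now 1)
Step 9: +0 fires, +1 burnt (F count now 0)
Fire out after step 9
Initially T: 28, now '.': 35
Total burnt (originally-T cells now '.'): 27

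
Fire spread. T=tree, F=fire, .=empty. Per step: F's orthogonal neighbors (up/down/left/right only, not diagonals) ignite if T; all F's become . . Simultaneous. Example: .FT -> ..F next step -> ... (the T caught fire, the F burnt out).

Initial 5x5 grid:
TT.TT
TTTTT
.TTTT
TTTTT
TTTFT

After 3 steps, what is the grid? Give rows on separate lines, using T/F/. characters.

Step 1: 3 trees catch fire, 1 burn out
  TT.TT
  TTTTT
  .TTTT
  TTTFT
  TTF.F
Step 2: 4 trees catch fire, 3 burn out
  TT.TT
  TTTTT
  .TTFT
  TTF.F
  TF...
Step 3: 5 trees catch fire, 4 burn out
  TT.TT
  TTTFT
  .TF.F
  TF...
  F....

TT.TT
TTTFT
.TF.F
TF...
F....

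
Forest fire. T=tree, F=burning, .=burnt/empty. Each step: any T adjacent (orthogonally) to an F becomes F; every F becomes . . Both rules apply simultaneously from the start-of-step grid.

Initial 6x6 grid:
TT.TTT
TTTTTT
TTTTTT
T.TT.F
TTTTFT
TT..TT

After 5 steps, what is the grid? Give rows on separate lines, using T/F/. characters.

Step 1: 4 trees catch fire, 2 burn out
  TT.TTT
  TTTTTT
  TTTTTF
  T.TT..
  TTTF.F
  TT..FT
Step 2: 5 trees catch fire, 4 burn out
  TT.TTT
  TTTTTF
  TTTTF.
  T.TF..
  TTF...
  TT...F
Step 3: 5 trees catch fire, 5 burn out
  TT.TTF
  TTTTF.
  TTTF..
  T.F...
  TF....
  TT....
Step 4: 5 trees catch fire, 5 burn out
  TT.TF.
  TTTF..
  TTF...
  T.....
  F.....
  TF....
Step 5: 5 trees catch fire, 5 burn out
  TT.F..
  TTF...
  TF....
  F.....
  ......
  F.....

TT.F..
TTF...
TF....
F.....
......
F.....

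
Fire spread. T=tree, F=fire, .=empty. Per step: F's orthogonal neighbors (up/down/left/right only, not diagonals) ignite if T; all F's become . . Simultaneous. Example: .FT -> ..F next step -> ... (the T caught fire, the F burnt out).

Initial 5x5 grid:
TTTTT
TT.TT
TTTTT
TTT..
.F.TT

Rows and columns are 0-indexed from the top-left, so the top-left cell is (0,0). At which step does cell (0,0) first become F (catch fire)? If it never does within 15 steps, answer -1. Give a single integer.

Step 1: cell (0,0)='T' (+1 fires, +1 burnt)
Step 2: cell (0,0)='T' (+3 fires, +1 burnt)
Step 3: cell (0,0)='T' (+3 fires, +3 burnt)
Step 4: cell (0,0)='T' (+3 fires, +3 burnt)
Step 5: cell (0,0)='F' (+4 fires, +3 burnt)
  -> target ignites at step 5
Step 6: cell (0,0)='.' (+2 fires, +4 burnt)
Step 7: cell (0,0)='.' (+1 fires, +2 burnt)
Step 8: cell (0,0)='.' (+0 fires, +1 burnt)
  fire out at step 8

5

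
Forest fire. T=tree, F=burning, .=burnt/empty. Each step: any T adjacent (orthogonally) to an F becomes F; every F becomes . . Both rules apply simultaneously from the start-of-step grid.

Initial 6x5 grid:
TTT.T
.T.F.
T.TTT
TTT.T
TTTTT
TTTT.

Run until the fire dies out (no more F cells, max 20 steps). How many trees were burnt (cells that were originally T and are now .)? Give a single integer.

Answer: 17

Derivation:
Step 1: +1 fires, +1 burnt (F count now 1)
Step 2: +2 fires, +1 burnt (F count now 2)
Step 3: +2 fires, +2 burnt (F count now 2)
Step 4: +3 fires, +2 burnt (F count now 3)
Step 5: +4 fires, +3 burnt (F count now 4)
Step 6: +4 fires, +4 burnt (F count now 4)
Step 7: +1 fires, +4 burnt (F count now 1)
Step 8: +0 fires, +1 burnt (F count now 0)
Fire out after step 8
Initially T: 22, now '.': 25
Total burnt (originally-T cells now '.'): 17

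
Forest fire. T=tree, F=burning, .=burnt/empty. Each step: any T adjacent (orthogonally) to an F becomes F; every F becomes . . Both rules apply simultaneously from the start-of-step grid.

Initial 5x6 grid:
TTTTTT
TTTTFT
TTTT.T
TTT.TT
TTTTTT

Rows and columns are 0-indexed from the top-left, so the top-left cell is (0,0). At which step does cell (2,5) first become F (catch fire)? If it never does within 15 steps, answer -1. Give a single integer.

Step 1: cell (2,5)='T' (+3 fires, +1 burnt)
Step 2: cell (2,5)='F' (+5 fires, +3 burnt)
  -> target ignites at step 2
Step 3: cell (2,5)='.' (+4 fires, +5 burnt)
Step 4: cell (2,5)='.' (+6 fires, +4 burnt)
Step 5: cell (2,5)='.' (+5 fires, +6 burnt)
Step 6: cell (2,5)='.' (+3 fires, +5 burnt)
Step 7: cell (2,5)='.' (+1 fires, +3 burnt)
Step 8: cell (2,5)='.' (+0 fires, +1 burnt)
  fire out at step 8

2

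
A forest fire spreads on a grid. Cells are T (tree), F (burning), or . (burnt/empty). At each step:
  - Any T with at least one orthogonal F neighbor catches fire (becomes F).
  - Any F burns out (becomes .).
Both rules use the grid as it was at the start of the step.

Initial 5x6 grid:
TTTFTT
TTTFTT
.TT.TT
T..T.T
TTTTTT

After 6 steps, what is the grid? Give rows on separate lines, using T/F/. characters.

Step 1: 4 trees catch fire, 2 burn out
  TTF.FT
  TTF.FT
  .TT.TT
  T..T.T
  TTTTTT
Step 2: 6 trees catch fire, 4 burn out
  TF...F
  TF...F
  .TF.FT
  T..T.T
  TTTTTT
Step 3: 4 trees catch fire, 6 burn out
  F.....
  F.....
  .F...F
  T..T.T
  TTTTTT
Step 4: 1 trees catch fire, 4 burn out
  ......
  ......
  ......
  T..T.F
  TTTTTT
Step 5: 1 trees catch fire, 1 burn out
  ......
  ......
  ......
  T..T..
  TTTTTF
Step 6: 1 trees catch fire, 1 burn out
  ......
  ......
  ......
  T..T..
  TTTTF.

......
......
......
T..T..
TTTTF.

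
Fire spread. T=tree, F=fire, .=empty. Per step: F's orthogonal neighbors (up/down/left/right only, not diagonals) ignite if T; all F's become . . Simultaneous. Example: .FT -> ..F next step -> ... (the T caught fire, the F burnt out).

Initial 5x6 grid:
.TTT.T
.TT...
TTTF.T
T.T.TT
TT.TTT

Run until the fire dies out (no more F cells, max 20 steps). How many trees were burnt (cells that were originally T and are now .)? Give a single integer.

Answer: 12

Derivation:
Step 1: +1 fires, +1 burnt (F count now 1)
Step 2: +3 fires, +1 burnt (F count now 3)
Step 3: +3 fires, +3 burnt (F count now 3)
Step 4: +3 fires, +3 burnt (F count now 3)
Step 5: +1 fires, +3 burnt (F count now 1)
Step 6: +1 fires, +1 burnt (F count now 1)
Step 7: +0 fires, +1 burnt (F count now 0)
Fire out after step 7
Initially T: 19, now '.': 23
Total burnt (originally-T cells now '.'): 12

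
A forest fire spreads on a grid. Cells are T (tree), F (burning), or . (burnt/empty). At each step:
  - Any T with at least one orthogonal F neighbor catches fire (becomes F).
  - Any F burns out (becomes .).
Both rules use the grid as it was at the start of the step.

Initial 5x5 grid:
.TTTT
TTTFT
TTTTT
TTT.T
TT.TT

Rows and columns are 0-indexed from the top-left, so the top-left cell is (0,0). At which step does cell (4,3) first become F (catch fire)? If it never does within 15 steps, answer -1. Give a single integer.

Step 1: cell (4,3)='T' (+4 fires, +1 burnt)
Step 2: cell (4,3)='T' (+5 fires, +4 burnt)
Step 3: cell (4,3)='T' (+5 fires, +5 burnt)
Step 4: cell (4,3)='T' (+3 fires, +5 burnt)
Step 5: cell (4,3)='F' (+3 fires, +3 burnt)
  -> target ignites at step 5
Step 6: cell (4,3)='.' (+1 fires, +3 burnt)
Step 7: cell (4,3)='.' (+0 fires, +1 burnt)
  fire out at step 7

5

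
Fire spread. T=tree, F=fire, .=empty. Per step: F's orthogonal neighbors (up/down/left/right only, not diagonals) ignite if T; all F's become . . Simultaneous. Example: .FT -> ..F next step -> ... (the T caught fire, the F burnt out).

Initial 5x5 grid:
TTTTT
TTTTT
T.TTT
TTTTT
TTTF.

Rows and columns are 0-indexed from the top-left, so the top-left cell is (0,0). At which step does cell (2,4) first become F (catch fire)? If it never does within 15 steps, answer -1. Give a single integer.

Step 1: cell (2,4)='T' (+2 fires, +1 burnt)
Step 2: cell (2,4)='T' (+4 fires, +2 burnt)
Step 3: cell (2,4)='F' (+5 fires, +4 burnt)
  -> target ignites at step 3
Step 4: cell (2,4)='.' (+4 fires, +5 burnt)
Step 5: cell (2,4)='.' (+4 fires, +4 burnt)
Step 6: cell (2,4)='.' (+2 fires, +4 burnt)
Step 7: cell (2,4)='.' (+1 fires, +2 burnt)
Step 8: cell (2,4)='.' (+0 fires, +1 burnt)
  fire out at step 8

3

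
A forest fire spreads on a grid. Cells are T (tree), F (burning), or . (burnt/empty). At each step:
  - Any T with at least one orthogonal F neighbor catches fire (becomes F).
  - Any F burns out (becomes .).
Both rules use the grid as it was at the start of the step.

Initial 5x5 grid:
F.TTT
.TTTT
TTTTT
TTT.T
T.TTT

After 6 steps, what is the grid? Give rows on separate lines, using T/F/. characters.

Step 1: 0 trees catch fire, 1 burn out
  ..TTT
  .TTTT
  TTTTT
  TTT.T
  T.TTT
Step 2: 0 trees catch fire, 0 burn out
  ..TTT
  .TTTT
  TTTTT
  TTT.T
  T.TTT
Step 3: 0 trees catch fire, 0 burn out
  ..TTT
  .TTTT
  TTTTT
  TTT.T
  T.TTT
Step 4: 0 trees catch fire, 0 burn out
  ..TTT
  .TTTT
  TTTTT
  TTT.T
  T.TTT
Step 5: 0 trees catch fire, 0 burn out
  ..TTT
  .TTTT
  TTTTT
  TTT.T
  T.TTT
Step 6: 0 trees catch fire, 0 burn out
  ..TTT
  .TTTT
  TTTTT
  TTT.T
  T.TTT

..TTT
.TTTT
TTTTT
TTT.T
T.TTT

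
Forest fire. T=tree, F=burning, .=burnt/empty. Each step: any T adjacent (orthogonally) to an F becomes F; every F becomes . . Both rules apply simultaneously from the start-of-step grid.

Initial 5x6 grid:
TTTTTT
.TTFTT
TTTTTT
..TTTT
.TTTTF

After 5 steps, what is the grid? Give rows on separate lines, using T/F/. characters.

Step 1: 6 trees catch fire, 2 burn out
  TTTFTT
  .TF.FT
  TTTFTT
  ..TTTF
  .TTTF.
Step 2: 10 trees catch fire, 6 burn out
  TTF.FT
  .F...F
  TTF.FF
  ..TFF.
  .TTF..
Step 3: 5 trees catch fire, 10 burn out
  TF...F
  ......
  TF....
  ..F...
  .TF...
Step 4: 3 trees catch fire, 5 burn out
  F.....
  ......
  F.....
  ......
  .F....
Step 5: 0 trees catch fire, 3 burn out
  ......
  ......
  ......
  ......
  ......

......
......
......
......
......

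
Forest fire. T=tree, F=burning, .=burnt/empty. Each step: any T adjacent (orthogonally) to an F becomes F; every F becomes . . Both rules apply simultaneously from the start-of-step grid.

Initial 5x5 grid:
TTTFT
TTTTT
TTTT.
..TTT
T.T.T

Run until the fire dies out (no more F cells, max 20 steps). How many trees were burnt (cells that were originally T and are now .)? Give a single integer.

Step 1: +3 fires, +1 burnt (F count now 3)
Step 2: +4 fires, +3 burnt (F count now 4)
Step 3: +4 fires, +4 burnt (F count now 4)
Step 4: +4 fires, +4 burnt (F count now 4)
Step 5: +3 fires, +4 burnt (F count now 3)
Step 6: +0 fires, +3 burnt (F count now 0)
Fire out after step 6
Initially T: 19, now '.': 24
Total burnt (originally-T cells now '.'): 18

Answer: 18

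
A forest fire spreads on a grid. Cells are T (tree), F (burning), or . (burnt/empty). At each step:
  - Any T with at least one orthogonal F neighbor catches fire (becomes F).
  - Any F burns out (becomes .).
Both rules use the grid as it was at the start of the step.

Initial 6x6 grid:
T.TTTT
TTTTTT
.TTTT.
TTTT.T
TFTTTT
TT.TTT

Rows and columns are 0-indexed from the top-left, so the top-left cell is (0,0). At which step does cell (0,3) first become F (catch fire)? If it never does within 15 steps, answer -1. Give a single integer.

Step 1: cell (0,3)='T' (+4 fires, +1 burnt)
Step 2: cell (0,3)='T' (+5 fires, +4 burnt)
Step 3: cell (0,3)='T' (+5 fires, +5 burnt)
Step 4: cell (0,3)='T' (+5 fires, +5 burnt)
Step 5: cell (0,3)='T' (+6 fires, +5 burnt)
Step 6: cell (0,3)='F' (+2 fires, +6 burnt)
  -> target ignites at step 6
Step 7: cell (0,3)='.' (+2 fires, +2 burnt)
Step 8: cell (0,3)='.' (+1 fires, +2 burnt)
Step 9: cell (0,3)='.' (+0 fires, +1 burnt)
  fire out at step 9

6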